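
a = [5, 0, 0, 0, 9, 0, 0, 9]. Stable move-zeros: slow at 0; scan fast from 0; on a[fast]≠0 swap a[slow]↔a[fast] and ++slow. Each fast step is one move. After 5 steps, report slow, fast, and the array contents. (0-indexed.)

slow=0 fast=0: a[fast]=5≠0 swap→a[0]=5, slow++,fast++
slow=1 fast=1: a[fast]=0, fast++
slow=1 fast=2: a[fast]=0, fast++
slow=1 fast=3: a[fast]=0, fast++
slow=1 fast=4: a[fast]=9≠0 swap→a[1]=9, slow++,fast++

slow=2, fast=5, a=[5, 9, 0, 0, 0, 0, 0, 9]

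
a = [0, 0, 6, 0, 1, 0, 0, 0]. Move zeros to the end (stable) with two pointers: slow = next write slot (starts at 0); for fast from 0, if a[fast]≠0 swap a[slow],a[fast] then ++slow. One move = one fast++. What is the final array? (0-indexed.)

slow=0 fast=0: a[fast]=0, fast++
slow=0 fast=1: a[fast]=0, fast++
slow=0 fast=2: a[fast]=6≠0 swap→a[0]=6, slow++,fast++
slow=1 fast=3: a[fast]=0, fast++
slow=1 fast=4: a[fast]=1≠0 swap→a[1]=1, slow++,fast++
slow=2 fast=5: a[fast]=0, fast++
slow=2 fast=6: a[fast]=0, fast++
slow=2 fast=7: a[fast]=0, fast++

[6, 1, 0, 0, 0, 0, 0, 0]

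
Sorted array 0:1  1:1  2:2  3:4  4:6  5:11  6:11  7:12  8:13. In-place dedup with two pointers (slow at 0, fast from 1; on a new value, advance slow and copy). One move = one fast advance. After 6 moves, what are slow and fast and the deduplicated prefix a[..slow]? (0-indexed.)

slow=4, fast=7, prefix=[1, 2, 4, 6, 11]

slow=0 fast=1: a[fast]=1=a[slow] dup, fast++
slow=0 fast=2: a[fast]=2≠a[slow]=1 write a[1]=2, slow++,fast++
slow=1 fast=3: a[fast]=4≠a[slow]=2 write a[2]=4, slow++,fast++
slow=2 fast=4: a[fast]=6≠a[slow]=4 write a[3]=6, slow++,fast++
slow=3 fast=5: a[fast]=11≠a[slow]=6 write a[4]=11, slow++,fast++
slow=4 fast=6: a[fast]=11=a[slow] dup, fast++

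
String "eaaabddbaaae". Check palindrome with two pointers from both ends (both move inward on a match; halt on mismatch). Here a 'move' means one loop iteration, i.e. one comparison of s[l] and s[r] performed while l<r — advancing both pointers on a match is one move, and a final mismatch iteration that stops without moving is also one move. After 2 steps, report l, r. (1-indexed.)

l=3, r=10

[1,12] 'e'=='e' → l++,r--
[2,11] 'a'=='a' → l++,r--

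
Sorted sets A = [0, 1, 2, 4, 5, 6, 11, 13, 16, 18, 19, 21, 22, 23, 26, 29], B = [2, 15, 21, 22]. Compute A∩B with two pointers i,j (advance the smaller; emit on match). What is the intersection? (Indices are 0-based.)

[i=0,j=0] 0<2 → i++
[i=1,j=0] 1<2 → i++
[i=2,j=0] 2==2 emit → i++,j++
[i=3,j=1] 4<15 → i++
[i=4,j=1] 5<15 → i++
[i=5,j=1] 6<15 → i++
[i=6,j=1] 11<15 → i++
[i=7,j=1] 13<15 → i++
[i=8,j=1] 16>15 → j++
[i=8,j=2] 16<21 → i++
[i=9,j=2] 18<21 → i++
[i=10,j=2] 19<21 → i++
[i=11,j=2] 21==21 emit → i++,j++
[i=12,j=3] 22==22 emit → i++,j++

intersection = [2, 21, 22]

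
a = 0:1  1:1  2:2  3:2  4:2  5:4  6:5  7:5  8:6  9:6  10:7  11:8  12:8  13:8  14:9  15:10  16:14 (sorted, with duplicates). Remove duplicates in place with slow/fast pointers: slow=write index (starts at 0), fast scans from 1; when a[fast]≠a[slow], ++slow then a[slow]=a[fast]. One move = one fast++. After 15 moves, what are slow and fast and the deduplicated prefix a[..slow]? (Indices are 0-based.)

(s=0,f=1) a[fast]=1=a[slow] dup → fast++
(s=0,f=2) a[fast]=2≠a[slow]=1 write a[1]=2 → slow++,fast++
(s=1,f=3) a[fast]=2=a[slow] dup → fast++
(s=1,f=4) a[fast]=2=a[slow] dup → fast++
(s=1,f=5) a[fast]=4≠a[slow]=2 write a[2]=4 → slow++,fast++
(s=2,f=6) a[fast]=5≠a[slow]=4 write a[3]=5 → slow++,fast++
(s=3,f=7) a[fast]=5=a[slow] dup → fast++
(s=3,f=8) a[fast]=6≠a[slow]=5 write a[4]=6 → slow++,fast++
(s=4,f=9) a[fast]=6=a[slow] dup → fast++
(s=4,f=10) a[fast]=7≠a[slow]=6 write a[5]=7 → slow++,fast++
(s=5,f=11) a[fast]=8≠a[slow]=7 write a[6]=8 → slow++,fast++
(s=6,f=12) a[fast]=8=a[slow] dup → fast++
(s=6,f=13) a[fast]=8=a[slow] dup → fast++
(s=6,f=14) a[fast]=9≠a[slow]=8 write a[7]=9 → slow++,fast++
(s=7,f=15) a[fast]=10≠a[slow]=9 write a[8]=10 → slow++,fast++

slow=8, fast=16, prefix=[1, 2, 4, 5, 6, 7, 8, 9, 10]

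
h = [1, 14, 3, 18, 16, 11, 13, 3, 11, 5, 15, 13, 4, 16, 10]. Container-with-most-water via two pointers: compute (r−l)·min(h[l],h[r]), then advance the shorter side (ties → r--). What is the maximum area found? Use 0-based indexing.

l=0 r=14: min(1,10)*14=14 best=14 *, l++
l=1 r=14: min(14,10)*13=130 best=130 *, r--
l=1 r=13: min(14,16)*12=168 best=168 *, l++
l=2 r=13: min(3,16)*11=33 best=168, l++
l=3 r=13: min(18,16)*10=160 best=168, r--
l=3 r=12: min(18,4)*9=36 best=168, r--
l=3 r=11: min(18,13)*8=104 best=168, r--
l=3 r=10: min(18,15)*7=105 best=168, r--
l=3 r=9: min(18,5)*6=30 best=168, r--
l=3 r=8: min(18,11)*5=55 best=168, r--
l=3 r=7: min(18,3)*4=12 best=168, r--
l=3 r=6: min(18,13)*3=39 best=168, r--
l=3 r=5: min(18,11)*2=22 best=168, r--
l=3 r=4: min(18,16)*1=16 best=168, r--

max area = 168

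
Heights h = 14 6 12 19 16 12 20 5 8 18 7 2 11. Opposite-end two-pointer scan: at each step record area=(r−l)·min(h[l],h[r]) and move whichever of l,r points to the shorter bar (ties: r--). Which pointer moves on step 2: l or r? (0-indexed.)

[0,12] min(14,11)*12=132 best=132 * → r--
[0,11] min(14,2)*11=22 best=132 → r--

r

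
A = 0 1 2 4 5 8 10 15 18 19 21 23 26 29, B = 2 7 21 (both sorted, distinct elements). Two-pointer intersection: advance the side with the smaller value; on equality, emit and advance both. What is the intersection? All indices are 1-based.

[i=1,j=1] 0<2 → i++
[i=2,j=1] 1<2 → i++
[i=3,j=1] 2==2 emit → i++,j++
[i=4,j=2] 4<7 → i++
[i=5,j=2] 5<7 → i++
[i=6,j=2] 8>7 → j++
[i=6,j=3] 8<21 → i++
[i=7,j=3] 10<21 → i++
[i=8,j=3] 15<21 → i++
[i=9,j=3] 18<21 → i++
[i=10,j=3] 19<21 → i++
[i=11,j=3] 21==21 emit → i++,j++

intersection = [2, 21]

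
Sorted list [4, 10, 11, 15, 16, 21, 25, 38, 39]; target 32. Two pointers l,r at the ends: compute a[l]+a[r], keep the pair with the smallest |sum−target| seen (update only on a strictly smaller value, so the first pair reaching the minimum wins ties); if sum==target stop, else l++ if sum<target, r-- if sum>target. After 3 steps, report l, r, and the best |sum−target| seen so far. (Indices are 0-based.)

l=0 r=8: 4+39=43 d=11 *, r--
l=0 r=7: 4+38=42 d=10 *, r--
l=0 r=6: 4+25=29 d=3 *, l++

l=1, r=6, best |Δ|=3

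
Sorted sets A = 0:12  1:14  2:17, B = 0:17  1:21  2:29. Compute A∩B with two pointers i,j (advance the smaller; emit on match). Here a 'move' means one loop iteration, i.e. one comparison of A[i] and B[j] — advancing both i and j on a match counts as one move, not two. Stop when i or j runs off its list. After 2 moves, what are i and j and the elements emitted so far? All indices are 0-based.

i=2, j=0, emitted=[]

[i=0,j=0] 12<17 → i++
[i=1,j=0] 14<17 → i++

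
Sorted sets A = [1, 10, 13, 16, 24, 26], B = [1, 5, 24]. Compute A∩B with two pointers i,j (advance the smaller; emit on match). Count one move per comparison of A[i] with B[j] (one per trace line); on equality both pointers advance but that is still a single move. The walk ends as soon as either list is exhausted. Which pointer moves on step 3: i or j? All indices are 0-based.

i

i=0 j=0: 1==1 emit, i++,j++
i=1 j=1: 10>5, j++
i=1 j=2: 10<24, i++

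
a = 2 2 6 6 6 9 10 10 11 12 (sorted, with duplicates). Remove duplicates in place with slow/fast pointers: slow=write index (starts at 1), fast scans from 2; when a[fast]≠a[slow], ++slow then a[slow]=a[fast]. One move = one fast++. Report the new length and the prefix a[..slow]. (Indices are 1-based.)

length 6; prefix = [2, 6, 9, 10, 11, 12]

(s=1,f=2) a[fast]=2=a[slow] dup → fast++
(s=1,f=3) a[fast]=6≠a[slow]=2 write a[2]=6 → slow++,fast++
(s=2,f=4) a[fast]=6=a[slow] dup → fast++
(s=2,f=5) a[fast]=6=a[slow] dup → fast++
(s=2,f=6) a[fast]=9≠a[slow]=6 write a[3]=9 → slow++,fast++
(s=3,f=7) a[fast]=10≠a[slow]=9 write a[4]=10 → slow++,fast++
(s=4,f=8) a[fast]=10=a[slow] dup → fast++
(s=4,f=9) a[fast]=11≠a[slow]=10 write a[5]=11 → slow++,fast++
(s=5,f=10) a[fast]=12≠a[slow]=11 write a[6]=12 → slow++,fast++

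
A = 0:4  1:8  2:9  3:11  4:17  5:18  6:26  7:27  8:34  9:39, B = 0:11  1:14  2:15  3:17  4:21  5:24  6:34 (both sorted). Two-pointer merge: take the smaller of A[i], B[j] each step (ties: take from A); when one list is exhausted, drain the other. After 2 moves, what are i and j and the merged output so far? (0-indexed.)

[i=0,j=0] A[i]=4<=B[j]=11 take 4 → i++
[i=1,j=0] A[i]=8<=B[j]=11 take 8 → i++

i=2, j=0, merged so far=[4, 8]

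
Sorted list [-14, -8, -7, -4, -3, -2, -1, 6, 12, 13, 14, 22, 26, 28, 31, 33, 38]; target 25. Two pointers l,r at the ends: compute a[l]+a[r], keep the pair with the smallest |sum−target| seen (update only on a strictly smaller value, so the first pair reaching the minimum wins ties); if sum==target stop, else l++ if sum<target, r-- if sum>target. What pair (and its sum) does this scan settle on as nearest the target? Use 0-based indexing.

pair (-8, 33) with sum 25 (|Δ|=0)

l=0 r=16: -14+38=24 d=1 *, l++
l=1 r=16: -8+38=30 d=5, r--
l=1 r=15: -8+33=25 d=0 *, stop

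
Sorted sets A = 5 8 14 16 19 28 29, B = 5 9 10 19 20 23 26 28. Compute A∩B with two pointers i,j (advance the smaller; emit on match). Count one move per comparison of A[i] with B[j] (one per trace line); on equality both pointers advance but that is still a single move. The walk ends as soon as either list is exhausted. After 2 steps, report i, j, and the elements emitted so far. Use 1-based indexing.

i=1 j=1: 5==5 emit, i++,j++
i=2 j=2: 8<9, i++

i=3, j=2, emitted=[5]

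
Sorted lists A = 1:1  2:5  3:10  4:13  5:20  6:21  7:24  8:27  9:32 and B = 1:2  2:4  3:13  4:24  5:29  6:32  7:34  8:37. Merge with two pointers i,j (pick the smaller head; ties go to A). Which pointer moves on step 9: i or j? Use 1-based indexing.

i

[i=1,j=1] A[i]=1<=B[j]=2 take 1 → i++
[i=2,j=1] A[i]=5>B[j]=2 take 2 → j++
[i=2,j=2] A[i]=5>B[j]=4 take 4 → j++
[i=2,j=3] A[i]=5<=B[j]=13 take 5 → i++
[i=3,j=3] A[i]=10<=B[j]=13 take 10 → i++
[i=4,j=3] A[i]=13<=B[j]=13 take 13 → i++
[i=5,j=3] A[i]=20>B[j]=13 take 13 → j++
[i=5,j=4] A[i]=20<=B[j]=24 take 20 → i++
[i=6,j=4] A[i]=21<=B[j]=24 take 21 → i++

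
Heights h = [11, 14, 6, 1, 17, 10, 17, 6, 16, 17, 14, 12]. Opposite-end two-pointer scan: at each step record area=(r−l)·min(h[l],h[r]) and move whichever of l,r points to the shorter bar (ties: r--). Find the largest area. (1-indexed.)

l=1 r=12: min(11,12)*11=121 best=121 *, l++
l=2 r=12: min(14,12)*10=120 best=121, r--
l=2 r=11: min(14,14)*9=126 best=126 *, r--
l=2 r=10: min(14,17)*8=112 best=126, l++
l=3 r=10: min(6,17)*7=42 best=126, l++
l=4 r=10: min(1,17)*6=6 best=126, l++
l=5 r=10: min(17,17)*5=85 best=126, r--
l=5 r=9: min(17,16)*4=64 best=126, r--
l=5 r=8: min(17,6)*3=18 best=126, r--
l=5 r=7: min(17,17)*2=34 best=126, r--
l=5 r=6: min(17,10)*1=10 best=126, r--

max area = 126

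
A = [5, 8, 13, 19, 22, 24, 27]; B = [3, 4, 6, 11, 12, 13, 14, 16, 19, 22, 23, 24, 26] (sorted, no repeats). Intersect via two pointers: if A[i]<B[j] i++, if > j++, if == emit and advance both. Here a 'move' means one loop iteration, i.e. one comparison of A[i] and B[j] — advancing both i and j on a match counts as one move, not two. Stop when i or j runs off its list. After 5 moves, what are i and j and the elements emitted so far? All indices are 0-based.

i=2, j=3, emitted=[]

[i=0,j=0] 5>3 → j++
[i=0,j=1] 5>4 → j++
[i=0,j=2] 5<6 → i++
[i=1,j=2] 8>6 → j++
[i=1,j=3] 8<11 → i++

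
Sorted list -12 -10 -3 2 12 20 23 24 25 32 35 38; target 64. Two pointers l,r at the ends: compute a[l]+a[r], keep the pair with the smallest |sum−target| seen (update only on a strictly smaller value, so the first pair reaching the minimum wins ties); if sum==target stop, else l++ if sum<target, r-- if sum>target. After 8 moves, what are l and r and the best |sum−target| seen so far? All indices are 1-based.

l=9, r=12, best |Δ|=2

[1,12] -12+38=26 d=38 * → l++
[2,12] -10+38=28 d=36 * → l++
[3,12] -3+38=35 d=29 * → l++
[4,12] 2+38=40 d=24 * → l++
[5,12] 12+38=50 d=14 * → l++
[6,12] 20+38=58 d=6 * → l++
[7,12] 23+38=61 d=3 * → l++
[8,12] 24+38=62 d=2 * → l++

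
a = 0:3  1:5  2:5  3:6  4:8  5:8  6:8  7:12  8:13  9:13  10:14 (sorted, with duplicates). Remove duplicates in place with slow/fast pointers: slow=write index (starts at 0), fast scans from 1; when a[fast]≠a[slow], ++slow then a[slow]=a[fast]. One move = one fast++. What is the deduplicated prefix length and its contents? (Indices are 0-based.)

slow=0 fast=1: a[fast]=5≠a[slow]=3 write a[1]=5, slow++,fast++
slow=1 fast=2: a[fast]=5=a[slow] dup, fast++
slow=1 fast=3: a[fast]=6≠a[slow]=5 write a[2]=6, slow++,fast++
slow=2 fast=4: a[fast]=8≠a[slow]=6 write a[3]=8, slow++,fast++
slow=3 fast=5: a[fast]=8=a[slow] dup, fast++
slow=3 fast=6: a[fast]=8=a[slow] dup, fast++
slow=3 fast=7: a[fast]=12≠a[slow]=8 write a[4]=12, slow++,fast++
slow=4 fast=8: a[fast]=13≠a[slow]=12 write a[5]=13, slow++,fast++
slow=5 fast=9: a[fast]=13=a[slow] dup, fast++
slow=5 fast=10: a[fast]=14≠a[slow]=13 write a[6]=14, slow++,fast++

length 7; prefix = [3, 5, 6, 8, 12, 13, 14]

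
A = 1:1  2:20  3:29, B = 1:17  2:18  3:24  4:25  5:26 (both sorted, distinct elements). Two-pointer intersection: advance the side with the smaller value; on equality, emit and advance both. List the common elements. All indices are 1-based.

intersection = []

i=1 j=1: 1<17, i++
i=2 j=1: 20>17, j++
i=2 j=2: 20>18, j++
i=2 j=3: 20<24, i++
i=3 j=3: 29>24, j++
i=3 j=4: 29>25, j++
i=3 j=5: 29>26, j++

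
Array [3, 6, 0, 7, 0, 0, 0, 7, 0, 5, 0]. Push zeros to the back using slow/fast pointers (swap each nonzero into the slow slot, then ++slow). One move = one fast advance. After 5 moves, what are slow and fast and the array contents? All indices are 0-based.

slow=3, fast=5, a=[3, 6, 7, 0, 0, 0, 0, 7, 0, 5, 0]

(s=0,f=0) a[fast]=3≠0 swap→a[0]=3 → slow++,fast++
(s=1,f=1) a[fast]=6≠0 swap→a[1]=6 → slow++,fast++
(s=2,f=2) a[fast]=0 → fast++
(s=2,f=3) a[fast]=7≠0 swap→a[2]=7 → slow++,fast++
(s=3,f=4) a[fast]=0 → fast++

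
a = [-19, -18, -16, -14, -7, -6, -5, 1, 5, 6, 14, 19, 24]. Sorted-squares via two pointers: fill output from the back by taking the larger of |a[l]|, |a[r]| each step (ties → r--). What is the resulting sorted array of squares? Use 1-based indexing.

l=1 r=13: |-19|<=|24| out[13]=576, r--
l=1 r=12: |-19|<=|19| out[12]=361, r--
l=1 r=11: |-19|>|14| out[11]=361, l++
l=2 r=11: |-18|>|14| out[10]=324, l++
l=3 r=11: |-16|>|14| out[9]=256, l++
l=4 r=11: |-14|<=|14| out[8]=196, r--
l=4 r=10: |-14|>|6| out[7]=196, l++
l=5 r=10: |-7|>|6| out[6]=49, l++
l=6 r=10: |-6|<=|6| out[5]=36, r--
l=6 r=9: |-6|>|5| out[4]=36, l++
l=7 r=9: |-5|<=|5| out[3]=25, r--
l=7 r=8: |-5|>|1| out[2]=25, l++
l=8 r=8: |1|<=|1| out[1]=1, r--

[1, 25, 25, 36, 36, 49, 196, 196, 256, 324, 361, 361, 576]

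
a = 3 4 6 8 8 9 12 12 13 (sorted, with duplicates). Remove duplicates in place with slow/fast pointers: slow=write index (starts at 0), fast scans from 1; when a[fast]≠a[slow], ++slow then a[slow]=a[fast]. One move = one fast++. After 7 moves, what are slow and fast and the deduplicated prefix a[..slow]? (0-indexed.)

(s=0,f=1) a[fast]=4≠a[slow]=3 write a[1]=4 → slow++,fast++
(s=1,f=2) a[fast]=6≠a[slow]=4 write a[2]=6 → slow++,fast++
(s=2,f=3) a[fast]=8≠a[slow]=6 write a[3]=8 → slow++,fast++
(s=3,f=4) a[fast]=8=a[slow] dup → fast++
(s=3,f=5) a[fast]=9≠a[slow]=8 write a[4]=9 → slow++,fast++
(s=4,f=6) a[fast]=12≠a[slow]=9 write a[5]=12 → slow++,fast++
(s=5,f=7) a[fast]=12=a[slow] dup → fast++

slow=5, fast=8, prefix=[3, 4, 6, 8, 9, 12]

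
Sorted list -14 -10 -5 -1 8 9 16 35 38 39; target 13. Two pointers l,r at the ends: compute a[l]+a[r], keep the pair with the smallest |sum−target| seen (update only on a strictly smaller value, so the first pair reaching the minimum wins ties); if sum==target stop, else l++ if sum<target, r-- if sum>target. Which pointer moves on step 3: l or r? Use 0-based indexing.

r

[0,9] -14+39=25 d=12 * → r--
[0,8] -14+38=24 d=11 * → r--
[0,7] -14+35=21 d=8 * → r--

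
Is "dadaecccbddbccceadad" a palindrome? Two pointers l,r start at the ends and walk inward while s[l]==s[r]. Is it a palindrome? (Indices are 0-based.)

palindrome

l=0 r=19: 'd'=='d', l++,r--
l=1 r=18: 'a'=='a', l++,r--
l=2 r=17: 'd'=='d', l++,r--
l=3 r=16: 'a'=='a', l++,r--
l=4 r=15: 'e'=='e', l++,r--
l=5 r=14: 'c'=='c', l++,r--
l=6 r=13: 'c'=='c', l++,r--
l=7 r=12: 'c'=='c', l++,r--
l=8 r=11: 'b'=='b', l++,r--
l=9 r=10: 'd'=='d', l++,r--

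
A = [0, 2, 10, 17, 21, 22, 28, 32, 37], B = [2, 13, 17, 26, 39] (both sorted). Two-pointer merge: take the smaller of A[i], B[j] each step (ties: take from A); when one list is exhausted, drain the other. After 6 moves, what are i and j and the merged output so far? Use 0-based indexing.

[i=0,j=0] A[i]=0<=B[j]=2 take 0 → i++
[i=1,j=0] A[i]=2<=B[j]=2 take 2 → i++
[i=2,j=0] A[i]=10>B[j]=2 take 2 → j++
[i=2,j=1] A[i]=10<=B[j]=13 take 10 → i++
[i=3,j=1] A[i]=17>B[j]=13 take 13 → j++
[i=3,j=2] A[i]=17<=B[j]=17 take 17 → i++

i=4, j=2, merged so far=[0, 2, 2, 10, 13, 17]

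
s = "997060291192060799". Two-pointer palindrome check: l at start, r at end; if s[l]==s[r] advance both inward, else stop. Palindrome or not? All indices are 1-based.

[1,18] '9'=='9' → l++,r--
[2,17] '9'=='9' → l++,r--
[3,16] '7'=='7' → l++,r--
[4,15] '0'=='0' → l++,r--
[5,14] '6'=='6' → l++,r--
[6,13] '0'=='0' → l++,r--
[7,12] '2'=='2' → l++,r--
[8,11] '9'=='9' → l++,r--
[9,10] '1'=='1' → l++,r--

palindrome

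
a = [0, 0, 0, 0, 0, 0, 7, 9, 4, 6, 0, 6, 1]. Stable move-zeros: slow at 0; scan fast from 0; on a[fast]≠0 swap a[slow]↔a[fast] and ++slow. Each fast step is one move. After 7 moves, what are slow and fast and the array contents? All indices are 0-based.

(s=0,f=0) a[fast]=0 → fast++
(s=0,f=1) a[fast]=0 → fast++
(s=0,f=2) a[fast]=0 → fast++
(s=0,f=3) a[fast]=0 → fast++
(s=0,f=4) a[fast]=0 → fast++
(s=0,f=5) a[fast]=0 → fast++
(s=0,f=6) a[fast]=7≠0 swap→a[0]=7 → slow++,fast++

slow=1, fast=7, a=[7, 0, 0, 0, 0, 0, 0, 9, 4, 6, 0, 6, 1]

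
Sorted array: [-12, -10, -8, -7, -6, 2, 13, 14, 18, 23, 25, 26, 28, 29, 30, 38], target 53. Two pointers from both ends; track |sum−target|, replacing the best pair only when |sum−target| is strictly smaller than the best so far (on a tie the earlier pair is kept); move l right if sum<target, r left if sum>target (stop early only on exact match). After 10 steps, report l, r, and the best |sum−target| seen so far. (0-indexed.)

l=0 r=15: -12+38=26 d=27 *, l++
l=1 r=15: -10+38=28 d=25 *, l++
l=2 r=15: -8+38=30 d=23 *, l++
l=3 r=15: -7+38=31 d=22 *, l++
l=4 r=15: -6+38=32 d=21 *, l++
l=5 r=15: 2+38=40 d=13 *, l++
l=6 r=15: 13+38=51 d=2 *, l++
l=7 r=15: 14+38=52 d=1 *, l++
l=8 r=15: 18+38=56 d=3, r--
l=8 r=14: 18+30=48 d=5, l++

l=9, r=14, best |Δ|=1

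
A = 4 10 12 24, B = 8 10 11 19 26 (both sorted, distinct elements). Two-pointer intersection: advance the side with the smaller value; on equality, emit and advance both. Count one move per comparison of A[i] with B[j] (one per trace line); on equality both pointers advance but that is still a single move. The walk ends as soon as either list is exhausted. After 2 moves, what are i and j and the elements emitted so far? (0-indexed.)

i=1, j=1, emitted=[]

i=0 j=0: 4<8, i++
i=1 j=0: 10>8, j++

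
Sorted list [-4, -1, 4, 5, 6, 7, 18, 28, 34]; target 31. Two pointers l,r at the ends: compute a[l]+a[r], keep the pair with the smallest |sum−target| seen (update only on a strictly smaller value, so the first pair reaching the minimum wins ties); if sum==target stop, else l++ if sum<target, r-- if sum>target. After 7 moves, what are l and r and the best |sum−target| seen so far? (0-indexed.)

l=5, r=6, best |Δ|=1

l=0 r=8: -4+34=30 d=1 *, l++
l=1 r=8: -1+34=33 d=2, r--
l=1 r=7: -1+28=27 d=4, l++
l=2 r=7: 4+28=32 d=1, r--
l=2 r=6: 4+18=22 d=9, l++
l=3 r=6: 5+18=23 d=8, l++
l=4 r=6: 6+18=24 d=7, l++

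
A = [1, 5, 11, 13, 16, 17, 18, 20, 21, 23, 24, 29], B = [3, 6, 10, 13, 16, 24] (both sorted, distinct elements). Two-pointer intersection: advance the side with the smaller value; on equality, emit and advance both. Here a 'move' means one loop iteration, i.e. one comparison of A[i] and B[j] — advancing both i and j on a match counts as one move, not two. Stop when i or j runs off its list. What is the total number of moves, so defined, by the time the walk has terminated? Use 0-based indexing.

14 moves

i=0 j=0: 1<3, i++
i=1 j=0: 5>3, j++
i=1 j=1: 5<6, i++
i=2 j=1: 11>6, j++
i=2 j=2: 11>10, j++
i=2 j=3: 11<13, i++
i=3 j=3: 13==13 emit, i++,j++
i=4 j=4: 16==16 emit, i++,j++
i=5 j=5: 17<24, i++
i=6 j=5: 18<24, i++
i=7 j=5: 20<24, i++
i=8 j=5: 21<24, i++
i=9 j=5: 23<24, i++
i=10 j=5: 24==24 emit, i++,j++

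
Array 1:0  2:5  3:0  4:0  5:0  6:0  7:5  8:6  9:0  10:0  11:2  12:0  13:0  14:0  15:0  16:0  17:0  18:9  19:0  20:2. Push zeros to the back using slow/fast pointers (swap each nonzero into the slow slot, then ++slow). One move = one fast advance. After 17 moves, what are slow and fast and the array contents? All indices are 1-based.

slow=5, fast=18, a=[5, 5, 6, 2, 0, 0, 0, 0, 0, 0, 0, 0, 0, 0, 0, 0, 0, 9, 0, 2]

(s=1,f=1) a[fast]=0 → fast++
(s=1,f=2) a[fast]=5≠0 swap→a[1]=5 → slow++,fast++
(s=2,f=3) a[fast]=0 → fast++
(s=2,f=4) a[fast]=0 → fast++
(s=2,f=5) a[fast]=0 → fast++
(s=2,f=6) a[fast]=0 → fast++
(s=2,f=7) a[fast]=5≠0 swap→a[2]=5 → slow++,fast++
(s=3,f=8) a[fast]=6≠0 swap→a[3]=6 → slow++,fast++
(s=4,f=9) a[fast]=0 → fast++
(s=4,f=10) a[fast]=0 → fast++
(s=4,f=11) a[fast]=2≠0 swap→a[4]=2 → slow++,fast++
(s=5,f=12) a[fast]=0 → fast++
(s=5,f=13) a[fast]=0 → fast++
(s=5,f=14) a[fast]=0 → fast++
(s=5,f=15) a[fast]=0 → fast++
(s=5,f=16) a[fast]=0 → fast++
(s=5,f=17) a[fast]=0 → fast++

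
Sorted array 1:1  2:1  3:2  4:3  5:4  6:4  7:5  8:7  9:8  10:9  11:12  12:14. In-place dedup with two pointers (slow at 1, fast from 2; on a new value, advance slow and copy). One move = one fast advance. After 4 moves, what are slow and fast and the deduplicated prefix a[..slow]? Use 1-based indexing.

slow=4, fast=6, prefix=[1, 2, 3, 4]

slow=1 fast=2: a[fast]=1=a[slow] dup, fast++
slow=1 fast=3: a[fast]=2≠a[slow]=1 write a[2]=2, slow++,fast++
slow=2 fast=4: a[fast]=3≠a[slow]=2 write a[3]=3, slow++,fast++
slow=3 fast=5: a[fast]=4≠a[slow]=3 write a[4]=4, slow++,fast++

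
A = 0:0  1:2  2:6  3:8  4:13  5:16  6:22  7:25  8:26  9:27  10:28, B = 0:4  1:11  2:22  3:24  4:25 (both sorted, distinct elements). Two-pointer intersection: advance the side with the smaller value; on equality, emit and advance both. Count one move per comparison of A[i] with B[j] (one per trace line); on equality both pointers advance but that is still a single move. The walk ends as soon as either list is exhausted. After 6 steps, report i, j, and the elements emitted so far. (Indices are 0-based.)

i=0 j=0: 0<4, i++
i=1 j=0: 2<4, i++
i=2 j=0: 6>4, j++
i=2 j=1: 6<11, i++
i=3 j=1: 8<11, i++
i=4 j=1: 13>11, j++

i=4, j=2, emitted=[]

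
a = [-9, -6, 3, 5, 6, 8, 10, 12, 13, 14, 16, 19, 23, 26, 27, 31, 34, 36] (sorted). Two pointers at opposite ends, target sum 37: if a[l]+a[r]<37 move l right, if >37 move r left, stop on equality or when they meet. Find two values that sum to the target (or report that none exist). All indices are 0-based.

l=0 r=17: -9+36=27 <37, l++
l=1 r=17: -6+36=30 <37, l++
l=2 r=17: 3+36=39 >37, r--
l=2 r=16: 3+34=37, found

(3, 34)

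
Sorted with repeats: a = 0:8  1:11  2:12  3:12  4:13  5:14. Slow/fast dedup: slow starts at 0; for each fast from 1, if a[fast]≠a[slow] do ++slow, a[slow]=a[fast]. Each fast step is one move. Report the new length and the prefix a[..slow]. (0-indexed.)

length 5; prefix = [8, 11, 12, 13, 14]

slow=0 fast=1: a[fast]=11≠a[slow]=8 write a[1]=11, slow++,fast++
slow=1 fast=2: a[fast]=12≠a[slow]=11 write a[2]=12, slow++,fast++
slow=2 fast=3: a[fast]=12=a[slow] dup, fast++
slow=2 fast=4: a[fast]=13≠a[slow]=12 write a[3]=13, slow++,fast++
slow=3 fast=5: a[fast]=14≠a[slow]=13 write a[4]=14, slow++,fast++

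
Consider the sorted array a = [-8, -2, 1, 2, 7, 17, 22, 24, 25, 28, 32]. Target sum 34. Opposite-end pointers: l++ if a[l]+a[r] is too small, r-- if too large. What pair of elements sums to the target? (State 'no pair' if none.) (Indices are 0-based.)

(2, 32)

[0,10] -8+32=24 <34 → l++
[1,10] -2+32=30 <34 → l++
[2,10] 1+32=33 <34 → l++
[3,10] 2+32=34 → found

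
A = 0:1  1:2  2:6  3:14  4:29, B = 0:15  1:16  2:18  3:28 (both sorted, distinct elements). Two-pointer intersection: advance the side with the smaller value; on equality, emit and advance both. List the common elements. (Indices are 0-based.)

i=0 j=0: 1<15, i++
i=1 j=0: 2<15, i++
i=2 j=0: 6<15, i++
i=3 j=0: 14<15, i++
i=4 j=0: 29>15, j++
i=4 j=1: 29>16, j++
i=4 j=2: 29>18, j++
i=4 j=3: 29>28, j++

intersection = []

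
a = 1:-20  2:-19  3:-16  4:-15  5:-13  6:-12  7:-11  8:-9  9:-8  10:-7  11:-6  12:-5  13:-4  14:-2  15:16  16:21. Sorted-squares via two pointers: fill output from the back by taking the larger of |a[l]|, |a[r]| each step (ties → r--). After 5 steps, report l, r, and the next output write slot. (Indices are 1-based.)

l=4, r=14, next write slot=11

[1,16] |-20|<=|21| out[16]=441 → r--
[1,15] |-20|>|16| out[15]=400 → l++
[2,15] |-19|>|16| out[14]=361 → l++
[3,15] |-16|<=|16| out[13]=256 → r--
[3,14] |-16|>|-2| out[12]=256 → l++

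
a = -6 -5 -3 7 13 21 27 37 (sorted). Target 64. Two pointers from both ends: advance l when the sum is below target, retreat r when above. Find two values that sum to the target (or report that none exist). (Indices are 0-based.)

(27, 37)

l=0 r=7: -6+37=31 <64, l++
l=1 r=7: -5+37=32 <64, l++
l=2 r=7: -3+37=34 <64, l++
l=3 r=7: 7+37=44 <64, l++
l=4 r=7: 13+37=50 <64, l++
l=5 r=7: 21+37=58 <64, l++
l=6 r=7: 27+37=64, found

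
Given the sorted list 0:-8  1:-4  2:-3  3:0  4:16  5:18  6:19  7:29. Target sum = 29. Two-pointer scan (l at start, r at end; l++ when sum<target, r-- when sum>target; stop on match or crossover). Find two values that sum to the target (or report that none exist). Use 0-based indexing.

l=0 r=7: -8+29=21 <29, l++
l=1 r=7: -4+29=25 <29, l++
l=2 r=7: -3+29=26 <29, l++
l=3 r=7: 0+29=29, found

(0, 29)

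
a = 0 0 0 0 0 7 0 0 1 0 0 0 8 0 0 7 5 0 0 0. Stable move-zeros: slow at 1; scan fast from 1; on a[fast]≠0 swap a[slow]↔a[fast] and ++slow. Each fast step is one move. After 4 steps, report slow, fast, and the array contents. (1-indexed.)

(s=1,f=1) a[fast]=0 → fast++
(s=1,f=2) a[fast]=0 → fast++
(s=1,f=3) a[fast]=0 → fast++
(s=1,f=4) a[fast]=0 → fast++

slow=1, fast=5, a=[0, 0, 0, 0, 0, 7, 0, 0, 1, 0, 0, 0, 8, 0, 0, 7, 5, 0, 0, 0]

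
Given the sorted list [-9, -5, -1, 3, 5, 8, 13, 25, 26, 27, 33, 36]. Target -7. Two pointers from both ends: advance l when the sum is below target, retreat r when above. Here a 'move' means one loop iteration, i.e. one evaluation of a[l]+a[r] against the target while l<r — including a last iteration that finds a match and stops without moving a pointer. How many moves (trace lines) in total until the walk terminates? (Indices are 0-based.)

[0,11] -9+36=27 >-7 → r--
[0,10] -9+33=24 >-7 → r--
[0,9] -9+27=18 >-7 → r--
[0,8] -9+26=17 >-7 → r--
[0,7] -9+25=16 >-7 → r--
[0,6] -9+13=4 >-7 → r--
[0,5] -9+8=-1 >-7 → r--
[0,4] -9+5=-4 >-7 → r--
[0,3] -9+3=-6 >-7 → r--
[0,2] -9+-1=-10 <-7 → l++
[1,2] -5+-1=-6 >-7 → r--

11 moves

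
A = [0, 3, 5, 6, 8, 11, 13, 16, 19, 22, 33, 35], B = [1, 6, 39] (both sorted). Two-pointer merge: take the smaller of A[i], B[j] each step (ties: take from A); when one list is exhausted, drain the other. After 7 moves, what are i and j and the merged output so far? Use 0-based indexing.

i=5, j=2, merged so far=[0, 1, 3, 5, 6, 6, 8]

i=0 j=0: A[i]=0<=B[j]=1 take 0, i++
i=1 j=0: A[i]=3>B[j]=1 take 1, j++
i=1 j=1: A[i]=3<=B[j]=6 take 3, i++
i=2 j=1: A[i]=5<=B[j]=6 take 5, i++
i=3 j=1: A[i]=6<=B[j]=6 take 6, i++
i=4 j=1: A[i]=8>B[j]=6 take 6, j++
i=4 j=2: A[i]=8<=B[j]=39 take 8, i++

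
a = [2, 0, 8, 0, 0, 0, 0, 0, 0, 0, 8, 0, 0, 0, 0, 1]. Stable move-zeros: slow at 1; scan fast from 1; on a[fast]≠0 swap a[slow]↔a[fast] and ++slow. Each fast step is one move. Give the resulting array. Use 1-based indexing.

[2, 8, 8, 1, 0, 0, 0, 0, 0, 0, 0, 0, 0, 0, 0, 0]

slow=1 fast=1: a[fast]=2≠0 swap→a[1]=2, slow++,fast++
slow=2 fast=2: a[fast]=0, fast++
slow=2 fast=3: a[fast]=8≠0 swap→a[2]=8, slow++,fast++
slow=3 fast=4: a[fast]=0, fast++
slow=3 fast=5: a[fast]=0, fast++
slow=3 fast=6: a[fast]=0, fast++
slow=3 fast=7: a[fast]=0, fast++
slow=3 fast=8: a[fast]=0, fast++
slow=3 fast=9: a[fast]=0, fast++
slow=3 fast=10: a[fast]=0, fast++
slow=3 fast=11: a[fast]=8≠0 swap→a[3]=8, slow++,fast++
slow=4 fast=12: a[fast]=0, fast++
slow=4 fast=13: a[fast]=0, fast++
slow=4 fast=14: a[fast]=0, fast++
slow=4 fast=15: a[fast]=0, fast++
slow=4 fast=16: a[fast]=1≠0 swap→a[4]=1, slow++,fast++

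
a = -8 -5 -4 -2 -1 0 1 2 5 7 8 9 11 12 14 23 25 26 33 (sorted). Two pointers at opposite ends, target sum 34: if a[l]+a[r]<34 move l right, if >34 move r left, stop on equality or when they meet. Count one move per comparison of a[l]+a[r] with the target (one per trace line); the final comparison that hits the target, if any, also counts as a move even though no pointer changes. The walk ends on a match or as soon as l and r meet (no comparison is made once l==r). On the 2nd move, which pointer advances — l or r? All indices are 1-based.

l=1 r=19: -8+33=25 <34, l++
l=2 r=19: -5+33=28 <34, l++

l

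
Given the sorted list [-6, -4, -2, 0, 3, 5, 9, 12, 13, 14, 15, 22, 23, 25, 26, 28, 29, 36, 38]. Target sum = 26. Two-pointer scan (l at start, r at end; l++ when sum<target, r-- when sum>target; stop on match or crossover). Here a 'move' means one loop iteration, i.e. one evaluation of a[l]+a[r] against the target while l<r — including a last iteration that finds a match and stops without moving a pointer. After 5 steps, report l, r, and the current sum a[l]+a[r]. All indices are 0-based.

[0,18] -6+38=32 >26 → r--
[0,17] -6+36=30 >26 → r--
[0,16] -6+29=23 <26 → l++
[1,16] -4+29=25 <26 → l++
[2,16] -2+29=27 >26 → r--

l=2, r=15, sum=26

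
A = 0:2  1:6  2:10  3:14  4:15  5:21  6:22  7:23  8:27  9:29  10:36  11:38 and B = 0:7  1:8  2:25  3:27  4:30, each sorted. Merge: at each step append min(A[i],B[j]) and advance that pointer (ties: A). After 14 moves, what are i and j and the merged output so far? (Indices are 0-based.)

i=10, j=4, merged so far=[2, 6, 7, 8, 10, 14, 15, 21, 22, 23, 25, 27, 27, 29]

[i=0,j=0] A[i]=2<=B[j]=7 take 2 → i++
[i=1,j=0] A[i]=6<=B[j]=7 take 6 → i++
[i=2,j=0] A[i]=10>B[j]=7 take 7 → j++
[i=2,j=1] A[i]=10>B[j]=8 take 8 → j++
[i=2,j=2] A[i]=10<=B[j]=25 take 10 → i++
[i=3,j=2] A[i]=14<=B[j]=25 take 14 → i++
[i=4,j=2] A[i]=15<=B[j]=25 take 15 → i++
[i=5,j=2] A[i]=21<=B[j]=25 take 21 → i++
[i=6,j=2] A[i]=22<=B[j]=25 take 22 → i++
[i=7,j=2] A[i]=23<=B[j]=25 take 23 → i++
[i=8,j=2] A[i]=27>B[j]=25 take 25 → j++
[i=8,j=3] A[i]=27<=B[j]=27 take 27 → i++
[i=9,j=3] A[i]=29>B[j]=27 take 27 → j++
[i=9,j=4] A[i]=29<=B[j]=30 take 29 → i++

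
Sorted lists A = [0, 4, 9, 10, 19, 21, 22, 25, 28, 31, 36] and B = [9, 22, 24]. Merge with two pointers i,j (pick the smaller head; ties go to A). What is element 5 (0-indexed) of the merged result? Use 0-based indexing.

merged[5] = 19

[i=0,j=0] A[i]=0<=B[j]=9 take 0 → i++
[i=1,j=0] A[i]=4<=B[j]=9 take 4 → i++
[i=2,j=0] A[i]=9<=B[j]=9 take 9 → i++
[i=3,j=0] A[i]=10>B[j]=9 take 9 → j++
[i=3,j=1] A[i]=10<=B[j]=22 take 10 → i++
[i=4,j=1] A[i]=19<=B[j]=22 take 19 → i++
[i=5,j=1] A[i]=21<=B[j]=22 take 21 → i++
[i=6,j=1] A[i]=22<=B[j]=22 take 22 → i++
[i=7,j=1] A[i]=25>B[j]=22 take 22 → j++
[i=7,j=2] A[i]=25>B[j]=24 take 24 → j++
[i=7,j=3] B done, take A[i]=25 → i++
[i=8,j=3] B done, take A[i]=28 → i++
[i=9,j=3] B done, take A[i]=31 → i++
[i=10,j=3] B done, take A[i]=36 → i++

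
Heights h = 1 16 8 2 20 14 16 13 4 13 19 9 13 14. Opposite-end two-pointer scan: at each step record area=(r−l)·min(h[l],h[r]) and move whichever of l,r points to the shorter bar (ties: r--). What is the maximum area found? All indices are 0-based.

l=0 r=13: min(1,14)*13=13 best=13 *, l++
l=1 r=13: min(16,14)*12=168 best=168 *, r--
l=1 r=12: min(16,13)*11=143 best=168, r--
l=1 r=11: min(16,9)*10=90 best=168, r--
l=1 r=10: min(16,19)*9=144 best=168, l++
l=2 r=10: min(8,19)*8=64 best=168, l++
l=3 r=10: min(2,19)*7=14 best=168, l++
l=4 r=10: min(20,19)*6=114 best=168, r--
l=4 r=9: min(20,13)*5=65 best=168, r--
l=4 r=8: min(20,4)*4=16 best=168, r--
l=4 r=7: min(20,13)*3=39 best=168, r--
l=4 r=6: min(20,16)*2=32 best=168, r--
l=4 r=5: min(20,14)*1=14 best=168, r--

max area = 168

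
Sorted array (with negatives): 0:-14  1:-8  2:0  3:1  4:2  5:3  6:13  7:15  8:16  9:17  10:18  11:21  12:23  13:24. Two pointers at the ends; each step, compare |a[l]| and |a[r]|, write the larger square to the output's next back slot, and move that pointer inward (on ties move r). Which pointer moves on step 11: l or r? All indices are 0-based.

r

l=0 r=13: |-14|<=|24| out[13]=576, r--
l=0 r=12: |-14|<=|23| out[12]=529, r--
l=0 r=11: |-14|<=|21| out[11]=441, r--
l=0 r=10: |-14|<=|18| out[10]=324, r--
l=0 r=9: |-14|<=|17| out[9]=289, r--
l=0 r=8: |-14|<=|16| out[8]=256, r--
l=0 r=7: |-14|<=|15| out[7]=225, r--
l=0 r=6: |-14|>|13| out[6]=196, l++
l=1 r=6: |-8|<=|13| out[5]=169, r--
l=1 r=5: |-8|>|3| out[4]=64, l++
l=2 r=5: |0|<=|3| out[3]=9, r--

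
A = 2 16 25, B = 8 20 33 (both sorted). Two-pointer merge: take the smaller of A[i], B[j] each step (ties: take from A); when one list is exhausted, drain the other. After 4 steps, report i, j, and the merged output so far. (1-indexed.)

[i=1,j=1] A[i]=2<=B[j]=8 take 2 → i++
[i=2,j=1] A[i]=16>B[j]=8 take 8 → j++
[i=2,j=2] A[i]=16<=B[j]=20 take 16 → i++
[i=3,j=2] A[i]=25>B[j]=20 take 20 → j++

i=3, j=3, merged so far=[2, 8, 16, 20]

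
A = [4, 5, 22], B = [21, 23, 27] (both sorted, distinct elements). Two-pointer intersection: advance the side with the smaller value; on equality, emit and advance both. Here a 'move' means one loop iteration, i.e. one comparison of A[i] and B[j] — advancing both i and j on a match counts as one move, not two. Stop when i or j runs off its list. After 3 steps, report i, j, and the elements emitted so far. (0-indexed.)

i=2, j=1, emitted=[]

i=0 j=0: 4<21, i++
i=1 j=0: 5<21, i++
i=2 j=0: 22>21, j++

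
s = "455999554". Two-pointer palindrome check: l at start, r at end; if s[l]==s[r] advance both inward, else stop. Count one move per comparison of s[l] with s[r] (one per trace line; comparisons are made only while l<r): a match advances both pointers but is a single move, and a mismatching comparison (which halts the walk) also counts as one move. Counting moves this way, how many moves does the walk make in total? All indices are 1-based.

l=1 r=9: '4'=='4', l++,r--
l=2 r=8: '5'=='5', l++,r--
l=3 r=7: '5'=='5', l++,r--
l=4 r=6: '9'=='9', l++,r--

4 moves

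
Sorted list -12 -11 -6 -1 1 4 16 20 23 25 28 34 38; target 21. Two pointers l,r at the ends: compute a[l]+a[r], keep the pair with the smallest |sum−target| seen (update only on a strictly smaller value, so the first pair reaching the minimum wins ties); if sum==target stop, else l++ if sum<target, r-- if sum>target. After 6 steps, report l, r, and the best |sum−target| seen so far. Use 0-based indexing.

l=3, r=9, best |Δ|=1

l=0 r=12: -12+38=26 d=5 *, r--
l=0 r=11: -12+34=22 d=1 *, r--
l=0 r=10: -12+28=16 d=5, l++
l=1 r=10: -11+28=17 d=4, l++
l=2 r=10: -6+28=22 d=1, r--
l=2 r=9: -6+25=19 d=2, l++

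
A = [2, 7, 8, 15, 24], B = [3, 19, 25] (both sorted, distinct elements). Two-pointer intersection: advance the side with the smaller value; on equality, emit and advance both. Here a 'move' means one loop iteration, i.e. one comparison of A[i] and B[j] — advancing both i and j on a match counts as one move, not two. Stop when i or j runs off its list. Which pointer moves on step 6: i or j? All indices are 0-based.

j

i=0 j=0: 2<3, i++
i=1 j=0: 7>3, j++
i=1 j=1: 7<19, i++
i=2 j=1: 8<19, i++
i=3 j=1: 15<19, i++
i=4 j=1: 24>19, j++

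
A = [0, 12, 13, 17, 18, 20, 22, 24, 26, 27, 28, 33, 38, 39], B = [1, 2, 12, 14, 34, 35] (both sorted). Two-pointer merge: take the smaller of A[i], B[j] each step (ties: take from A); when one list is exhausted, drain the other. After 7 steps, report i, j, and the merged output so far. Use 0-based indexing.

i=3, j=4, merged so far=[0, 1, 2, 12, 12, 13, 14]

i=0 j=0: A[i]=0<=B[j]=1 take 0, i++
i=1 j=0: A[i]=12>B[j]=1 take 1, j++
i=1 j=1: A[i]=12>B[j]=2 take 2, j++
i=1 j=2: A[i]=12<=B[j]=12 take 12, i++
i=2 j=2: A[i]=13>B[j]=12 take 12, j++
i=2 j=3: A[i]=13<=B[j]=14 take 13, i++
i=3 j=3: A[i]=17>B[j]=14 take 14, j++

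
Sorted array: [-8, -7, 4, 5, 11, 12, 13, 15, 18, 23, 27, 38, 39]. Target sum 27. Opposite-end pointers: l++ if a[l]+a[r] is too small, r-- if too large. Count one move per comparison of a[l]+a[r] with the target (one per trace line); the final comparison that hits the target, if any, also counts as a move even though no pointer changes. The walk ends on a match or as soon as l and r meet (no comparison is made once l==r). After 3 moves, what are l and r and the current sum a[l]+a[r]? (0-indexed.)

[0,12] -8+39=31 >27 → r--
[0,11] -8+38=30 >27 → r--
[0,10] -8+27=19 <27 → l++

l=1, r=10, sum=20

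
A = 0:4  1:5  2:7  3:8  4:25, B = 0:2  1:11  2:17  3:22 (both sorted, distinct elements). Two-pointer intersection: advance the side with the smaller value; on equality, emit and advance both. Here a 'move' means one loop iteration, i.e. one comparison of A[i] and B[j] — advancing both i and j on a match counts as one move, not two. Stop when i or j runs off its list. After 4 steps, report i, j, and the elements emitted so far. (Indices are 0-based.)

i=3, j=1, emitted=[]

i=0 j=0: 4>2, j++
i=0 j=1: 4<11, i++
i=1 j=1: 5<11, i++
i=2 j=1: 7<11, i++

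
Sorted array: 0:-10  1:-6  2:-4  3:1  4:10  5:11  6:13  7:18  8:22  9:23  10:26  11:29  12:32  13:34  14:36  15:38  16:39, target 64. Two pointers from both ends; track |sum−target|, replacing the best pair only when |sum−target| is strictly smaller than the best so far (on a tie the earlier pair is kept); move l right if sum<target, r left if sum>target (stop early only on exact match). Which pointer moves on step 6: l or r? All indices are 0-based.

[0,16] -10+39=29 d=35 * → l++
[1,16] -6+39=33 d=31 * → l++
[2,16] -4+39=35 d=29 * → l++
[3,16] 1+39=40 d=24 * → l++
[4,16] 10+39=49 d=15 * → l++
[5,16] 11+39=50 d=14 * → l++

l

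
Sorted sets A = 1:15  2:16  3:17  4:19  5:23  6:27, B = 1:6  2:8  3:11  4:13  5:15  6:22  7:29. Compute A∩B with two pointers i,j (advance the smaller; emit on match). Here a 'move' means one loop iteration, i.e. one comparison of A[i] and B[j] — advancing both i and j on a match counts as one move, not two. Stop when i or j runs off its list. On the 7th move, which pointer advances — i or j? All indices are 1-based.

i=1 j=1: 15>6, j++
i=1 j=2: 15>8, j++
i=1 j=3: 15>11, j++
i=1 j=4: 15>13, j++
i=1 j=5: 15==15 emit, i++,j++
i=2 j=6: 16<22, i++
i=3 j=6: 17<22, i++

i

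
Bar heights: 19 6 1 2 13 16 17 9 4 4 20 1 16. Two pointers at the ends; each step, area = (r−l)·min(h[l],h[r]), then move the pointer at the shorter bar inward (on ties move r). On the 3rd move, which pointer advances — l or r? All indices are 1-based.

l

l=1 r=13: min(19,16)*12=192 best=192 *, r--
l=1 r=12: min(19,1)*11=11 best=192, r--
l=1 r=11: min(19,20)*10=190 best=192, l++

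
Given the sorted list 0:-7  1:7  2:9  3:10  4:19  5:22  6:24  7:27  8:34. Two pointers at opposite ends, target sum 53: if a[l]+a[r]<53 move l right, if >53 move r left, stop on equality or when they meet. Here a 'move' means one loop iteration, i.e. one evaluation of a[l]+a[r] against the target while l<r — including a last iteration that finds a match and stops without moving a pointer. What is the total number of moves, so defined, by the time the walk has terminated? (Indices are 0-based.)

5 moves

l=0 r=8: -7+34=27 <53, l++
l=1 r=8: 7+34=41 <53, l++
l=2 r=8: 9+34=43 <53, l++
l=3 r=8: 10+34=44 <53, l++
l=4 r=8: 19+34=53, found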